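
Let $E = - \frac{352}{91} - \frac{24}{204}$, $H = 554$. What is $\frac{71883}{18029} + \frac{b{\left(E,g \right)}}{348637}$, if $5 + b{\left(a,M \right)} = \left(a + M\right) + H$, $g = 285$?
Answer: $\frac{38792630472565}{9723786803731} \approx 3.9895$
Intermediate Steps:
$E = - \frac{6166}{1547}$ ($E = \left(-352\right) \frac{1}{91} - \frac{2}{17} = - \frac{352}{91} - \frac{2}{17} = - \frac{6166}{1547} \approx -3.9858$)
$b{\left(a,M \right)} = 549 + M + a$ ($b{\left(a,M \right)} = -5 + \left(\left(a + M\right) + 554\right) = -5 + \left(\left(M + a\right) + 554\right) = -5 + \left(554 + M + a\right) = 549 + M + a$)
$\frac{71883}{18029} + \frac{b{\left(E,g \right)}}{348637} = \frac{71883}{18029} + \frac{549 + 285 - \frac{6166}{1547}}{348637} = 71883 \cdot \frac{1}{18029} + \frac{1284032}{1547} \cdot \frac{1}{348637} = \frac{71883}{18029} + \frac{1284032}{539341439} = \frac{38792630472565}{9723786803731}$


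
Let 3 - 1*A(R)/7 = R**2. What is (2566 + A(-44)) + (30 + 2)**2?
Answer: -9941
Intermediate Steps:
A(R) = 21 - 7*R**2
(2566 + A(-44)) + (30 + 2)**2 = (2566 + (21 - 7*(-44)**2)) + (30 + 2)**2 = (2566 + (21 - 7*1936)) + 32**2 = (2566 + (21 - 13552)) + 1024 = (2566 - 13531) + 1024 = -10965 + 1024 = -9941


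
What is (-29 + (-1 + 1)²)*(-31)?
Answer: 899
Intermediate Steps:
(-29 + (-1 + 1)²)*(-31) = (-29 + 0²)*(-31) = (-29 + 0)*(-31) = -29*(-31) = 899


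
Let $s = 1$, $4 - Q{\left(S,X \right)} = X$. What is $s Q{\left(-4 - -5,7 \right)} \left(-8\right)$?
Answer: $24$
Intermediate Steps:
$Q{\left(S,X \right)} = 4 - X$
$s Q{\left(-4 - -5,7 \right)} \left(-8\right) = 1 \left(4 - 7\right) \left(-8\right) = 1 \left(-3\right) \left(-8\right) = \left(-3\right) \left(-8\right) = 24$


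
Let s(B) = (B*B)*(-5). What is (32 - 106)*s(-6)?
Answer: 13320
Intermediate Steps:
s(B) = -5*B² (s(B) = B²*(-5) = -5*B²)
(32 - 106)*s(-6) = (32 - 106)*(-5*(-6)²) = -(-370)*36 = -74*(-180) = 13320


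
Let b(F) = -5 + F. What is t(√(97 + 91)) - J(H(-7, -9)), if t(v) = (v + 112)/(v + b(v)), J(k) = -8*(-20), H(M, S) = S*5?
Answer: -115384/727 + 458*√47/727 ≈ -154.39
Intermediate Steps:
H(M, S) = 5*S
J(k) = 160
t(v) = (112 + v)/(-5 + 2*v) (t(v) = (v + 112)/(v + (-5 + v)) = (112 + v)/(-5 + 2*v))
t(√(97 + 91)) - J(H(-7, -9)) = (112 + √(97 + 91))/(-5 + 2*√(97 + 91)) - 1*160 = (112 + √188)/(-5 + 2*√188) - 160 = (112 + 2*√47)/(-5 + 2*(2*√47)) - 160 = (112 + 2*√47)/(-5 + 4*√47) - 160 = -160 + (112 + 2*√47)/(-5 + 4*√47)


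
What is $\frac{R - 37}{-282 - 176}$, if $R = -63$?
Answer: $\frac{50}{229} \approx 0.21834$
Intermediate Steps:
$\frac{R - 37}{-282 - 176} = \frac{-63 - 37}{-282 - 176} = - \frac{100}{-282 - 176} = - \frac{100}{-458} = \left(-100\right) \left(- \frac{1}{458}\right) = \frac{50}{229}$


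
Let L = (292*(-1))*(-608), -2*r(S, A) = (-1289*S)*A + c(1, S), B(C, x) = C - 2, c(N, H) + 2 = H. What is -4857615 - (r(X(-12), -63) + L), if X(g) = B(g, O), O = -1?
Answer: -5603608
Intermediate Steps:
c(N, H) = -2 + H
B(C, x) = -2 + C
X(g) = -2 + g
r(S, A) = 1 - S/2 + 1289*A*S/2 (r(S, A) = -((-1289*S)*A + (-2 + S))/2 = -(-1289*A*S + (-2 + S))/2 = -(-2 + S - 1289*A*S)/2 = 1 - S/2 + 1289*A*S/2)
L = 177536 (L = -292*(-608) = 177536)
-4857615 - (r(X(-12), -63) + L) = -4857615 - ((1 - (-2 - 12)/2 + (1289/2)*(-63)*(-2 - 12)) + 177536) = -4857615 - ((1 - ½*(-14) + (1289/2)*(-63)*(-14)) + 177536) = -4857615 - ((1 + 7 + 568449) + 177536) = -4857615 - (568457 + 177536) = -4857615 - 1*745993 = -4857615 - 745993 = -5603608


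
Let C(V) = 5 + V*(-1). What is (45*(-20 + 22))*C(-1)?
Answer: 540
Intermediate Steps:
C(V) = 5 - V
(45*(-20 + 22))*C(-1) = (45*(-20 + 22))*(5 - 1*(-1)) = (45*2)*(5 + 1) = 90*6 = 540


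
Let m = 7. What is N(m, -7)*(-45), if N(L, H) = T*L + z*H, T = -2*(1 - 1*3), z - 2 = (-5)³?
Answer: -40005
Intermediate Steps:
z = -123 (z = 2 + (-5)³ = 2 - 125 = -123)
T = 4 (T = -2*(1 - 3) = -2*(-2) = 4)
N(L, H) = -123*H + 4*L (N(L, H) = 4*L - 123*H = -123*H + 4*L)
N(m, -7)*(-45) = (-123*(-7) + 4*7)*(-45) = (861 + 28)*(-45) = 889*(-45) = -40005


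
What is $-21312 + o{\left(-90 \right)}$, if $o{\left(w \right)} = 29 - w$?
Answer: $-21193$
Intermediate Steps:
$-21312 + o{\left(-90 \right)} = -21312 + \left(29 - -90\right) = -21312 + \left(29 + 90\right) = -21312 + 119 = -21193$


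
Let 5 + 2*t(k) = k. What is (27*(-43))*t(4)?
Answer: 1161/2 ≈ 580.50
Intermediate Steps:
t(k) = -5/2 + k/2
(27*(-43))*t(4) = (27*(-43))*(-5/2 + (1/2)*4) = -1161*(-5/2 + 2) = -1161*(-1/2) = 1161/2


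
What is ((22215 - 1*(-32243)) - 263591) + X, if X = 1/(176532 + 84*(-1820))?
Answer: -4946413715/23652 ≈ -2.0913e+5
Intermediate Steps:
X = 1/23652 (X = 1/(176532 - 152880) = 1/23652 ≈ 4.2280e-5)
((22215 - 1*(-32243)) - 263591) + X = ((22215 - 1*(-32243)) - 263591) + 1/23652 = ((22215 + 32243) - 263591) + 1/23652 = (54458 - 263591) + 1/23652 = -209133 + 1/23652 = -4946413715/23652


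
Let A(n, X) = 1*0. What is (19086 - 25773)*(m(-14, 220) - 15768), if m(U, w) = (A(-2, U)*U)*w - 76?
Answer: 105948828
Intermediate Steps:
A(n, X) = 0
m(U, w) = -76 (m(U, w) = (0*U)*w - 76 = 0*w - 76 = 0 - 76 = -76)
(19086 - 25773)*(m(-14, 220) - 15768) = (19086 - 25773)*(-76 - 15768) = -6687*(-15844) = 105948828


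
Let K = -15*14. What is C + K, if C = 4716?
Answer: 4506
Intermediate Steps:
K = -210
C + K = 4716 - 210 = 4506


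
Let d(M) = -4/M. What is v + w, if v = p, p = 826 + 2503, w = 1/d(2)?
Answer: 6657/2 ≈ 3328.5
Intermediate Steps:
w = -½ (w = 1/(-4/2) = 1/(-4*½) = 1/(-2) = -½ ≈ -0.50000)
p = 3329
v = 3329
v + w = 3329 - ½ = 6657/2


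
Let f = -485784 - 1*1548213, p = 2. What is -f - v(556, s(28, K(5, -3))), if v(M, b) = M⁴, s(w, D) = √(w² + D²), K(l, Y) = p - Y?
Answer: -95563032499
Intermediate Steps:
K(l, Y) = 2 - Y
s(w, D) = √(D² + w²)
f = -2033997 (f = -485784 - 1548213 = -2033997)
-f - v(556, s(28, K(5, -3))) = -1*(-2033997) - 1*556⁴ = 2033997 - 1*95565066496 = 2033997 - 95565066496 = -95563032499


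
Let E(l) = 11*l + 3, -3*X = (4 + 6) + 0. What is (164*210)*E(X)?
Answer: -1159480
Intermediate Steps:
X = -10/3 (X = -((4 + 6) + 0)/3 = -(10 + 0)/3 = -⅓*10 = -10/3 ≈ -3.3333)
E(l) = 3 + 11*l
(164*210)*E(X) = (164*210)*(3 + 11*(-10/3)) = 34440*(3 - 110/3) = 34440*(-101/3) = -1159480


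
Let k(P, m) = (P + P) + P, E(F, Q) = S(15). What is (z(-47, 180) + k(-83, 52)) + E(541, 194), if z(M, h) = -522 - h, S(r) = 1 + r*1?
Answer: -935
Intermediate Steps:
S(r) = 1 + r
E(F, Q) = 16 (E(F, Q) = 1 + 15 = 16)
k(P, m) = 3*P (k(P, m) = 2*P + P = 3*P)
(z(-47, 180) + k(-83, 52)) + E(541, 194) = ((-522 - 1*180) + 3*(-83)) + 16 = ((-522 - 180) - 249) + 16 = (-702 - 249) + 16 = -951 + 16 = -935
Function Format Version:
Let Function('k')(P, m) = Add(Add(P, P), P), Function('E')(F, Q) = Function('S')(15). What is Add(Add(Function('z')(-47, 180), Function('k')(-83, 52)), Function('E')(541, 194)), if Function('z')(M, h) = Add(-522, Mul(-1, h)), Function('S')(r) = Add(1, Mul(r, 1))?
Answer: -935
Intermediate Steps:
Function('S')(r) = Add(1, r)
Function('E')(F, Q) = 16 (Function('E')(F, Q) = Add(1, 15) = 16)
Function('k')(P, m) = Mul(3, P) (Function('k')(P, m) = Add(Mul(2, P), P) = Mul(3, P))
Add(Add(Function('z')(-47, 180), Function('k')(-83, 52)), Function('E')(541, 194)) = Add(Add(Add(-522, Mul(-1, 180)), Mul(3, -83)), 16) = Add(Add(Add(-522, -180), -249), 16) = Add(Add(-702, -249), 16) = Add(-951, 16) = -935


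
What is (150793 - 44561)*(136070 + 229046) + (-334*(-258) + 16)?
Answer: 38787089100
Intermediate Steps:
(150793 - 44561)*(136070 + 229046) + (-334*(-258) + 16) = 106232*365116 + (86172 + 16) = 38787002912 + 86188 = 38787089100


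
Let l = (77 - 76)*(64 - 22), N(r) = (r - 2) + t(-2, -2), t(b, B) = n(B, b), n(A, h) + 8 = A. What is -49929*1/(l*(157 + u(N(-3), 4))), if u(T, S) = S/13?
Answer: -216359/28630 ≈ -7.5571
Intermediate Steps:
n(A, h) = -8 + A
t(b, B) = -8 + B
N(r) = -12 + r (N(r) = (r - 2) + (-8 - 2) = (-2 + r) - 10 = -12 + r)
u(T, S) = S/13 (u(T, S) = S*(1/13) = S/13)
l = 42 (l = 1*42 = 42)
-49929*1/(l*(157 + u(N(-3), 4))) = -49929*1/(42*(157 + (1/13)*4)) = -49929*1/(42*(157 + 4/13)) = -49929/(42*(2045/13)) = -49929/85890/13 = -49929*13/85890 = -216359/28630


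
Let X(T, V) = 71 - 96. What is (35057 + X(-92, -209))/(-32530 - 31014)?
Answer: -4379/7943 ≈ -0.55130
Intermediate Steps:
X(T, V) = -25
(35057 + X(-92, -209))/(-32530 - 31014) = (35057 - 25)/(-32530 - 31014) = 35032/(-63544) = 35032*(-1/63544) = -4379/7943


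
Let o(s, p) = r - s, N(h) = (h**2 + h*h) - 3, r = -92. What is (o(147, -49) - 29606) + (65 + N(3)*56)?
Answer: -28940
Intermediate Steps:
N(h) = -3 + 2*h**2 (N(h) = (h**2 + h**2) - 3 = 2*h**2 - 3 = -3 + 2*h**2)
o(s, p) = -92 - s
(o(147, -49) - 29606) + (65 + N(3)*56) = ((-92 - 1*147) - 29606) + (65 + (-3 + 2*3**2)*56) = ((-92 - 147) - 29606) + (65 + (-3 + 2*9)*56) = (-239 - 29606) + (65 + (-3 + 18)*56) = -29845 + (65 + 15*56) = -29845 + (65 + 840) = -29845 + 905 = -28940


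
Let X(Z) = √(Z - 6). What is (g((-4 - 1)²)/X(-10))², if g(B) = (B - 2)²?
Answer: -279841/16 ≈ -17490.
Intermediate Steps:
X(Z) = √(-6 + Z)
g(B) = (-2 + B)²
(g((-4 - 1)²)/X(-10))² = ((-2 + (-4 - 1)²)²/(√(-6 - 10)))² = ((-2 + (-5)²)²/(√(-16)))² = ((-2 + 25)²/((4*I)))² = (23²*(-I/4))² = (529*(-I/4))² = (-529*I/4)² = -279841/16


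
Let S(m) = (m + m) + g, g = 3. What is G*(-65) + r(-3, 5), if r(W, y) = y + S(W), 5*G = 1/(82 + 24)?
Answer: 199/106 ≈ 1.8774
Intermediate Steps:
S(m) = 3 + 2*m (S(m) = (m + m) + 3 = 2*m + 3 = 3 + 2*m)
G = 1/530 (G = 1/(5*(82 + 24)) = (⅕)/106 = (⅕)*(1/106) = 1/530 ≈ 0.0018868)
r(W, y) = 3 + y + 2*W (r(W, y) = y + (3 + 2*W) = 3 + y + 2*W)
G*(-65) + r(-3, 5) = (1/530)*(-65) + (3 + 5 + 2*(-3)) = -13/106 + (3 + 5 - 6) = -13/106 + 2 = 199/106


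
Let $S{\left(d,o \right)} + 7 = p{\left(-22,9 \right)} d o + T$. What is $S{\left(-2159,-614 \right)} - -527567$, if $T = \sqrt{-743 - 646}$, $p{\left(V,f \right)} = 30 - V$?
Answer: $69460112 + i \sqrt{1389} \approx 6.946 \cdot 10^{7} + 37.269 i$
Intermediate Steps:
$T = i \sqrt{1389}$ ($T = \sqrt{-1389} = i \sqrt{1389} \approx 37.269 i$)
$S{\left(d,o \right)} = -7 + i \sqrt{1389} + 52 d o$ ($S{\left(d,o \right)} = -7 + \left(\left(30 - -22\right) d o + i \sqrt{1389}\right) = -7 + \left(\left(30 + 22\right) d o + i \sqrt{1389}\right) = -7 + \left(52 d o + i \sqrt{1389}\right) = -7 + \left(i \sqrt{1389} + 52 d o\right) = -7 + i \sqrt{1389} + 52 d o$)
$S{\left(-2159,-614 \right)} - -527567 = \left(-7 + i \sqrt{1389} + 52 \left(-2159\right) \left(-614\right)\right) - -527567 = \left(-7 + i \sqrt{1389} + 68932552\right) + 527567 = \left(68932545 + i \sqrt{1389}\right) + 527567 = 69460112 + i \sqrt{1389}$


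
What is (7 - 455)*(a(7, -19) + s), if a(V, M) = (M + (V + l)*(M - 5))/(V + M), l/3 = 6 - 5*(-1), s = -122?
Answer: 54320/3 ≈ 18107.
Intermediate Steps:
l = 33 (l = 3*(6 - 5*(-1)) = 3*(6 + 5) = 3*11 = 33)
a(V, M) = (M + (-5 + M)*(33 + V))/(M + V) (a(V, M) = (M + (V + 33)*(M - 5))/(V + M) = (M + (33 + V)*(-5 + M))/(M + V) = (M + (-5 + M)*(33 + V))/(M + V))
(7 - 455)*(a(7, -19) + s) = (7 - 455)*((-165 - 5*7 + 34*(-19) - 19*7)/(-19 + 7) - 122) = -448*((-165 - 35 - 646 - 133)/(-12) - 122) = -448*(-1/12*(-979) - 122) = -448*(979/12 - 122) = -448*(-485/12) = 54320/3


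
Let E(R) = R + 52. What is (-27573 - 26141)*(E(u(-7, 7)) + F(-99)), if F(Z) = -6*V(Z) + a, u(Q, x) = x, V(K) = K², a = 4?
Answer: 3155321502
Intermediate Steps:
E(R) = 52 + R
F(Z) = 4 - 6*Z² (F(Z) = -6*Z² + 4 = 4 - 6*Z²)
(-27573 - 26141)*(E(u(-7, 7)) + F(-99)) = (-27573 - 26141)*((52 + 7) + (4 - 6*(-99)²)) = -53714*(59 + (4 - 6*9801)) = -53714*(59 + (4 - 58806)) = -53714*(59 - 58802) = -53714*(-58743) = 3155321502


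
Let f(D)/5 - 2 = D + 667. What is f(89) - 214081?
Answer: -210291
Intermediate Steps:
f(D) = 3345 + 5*D (f(D) = 10 + 5*(D + 667) = 10 + 5*(667 + D) = 10 + (3335 + 5*D) = 3345 + 5*D)
f(89) - 214081 = (3345 + 5*89) - 214081 = (3345 + 445) - 214081 = 3790 - 214081 = -210291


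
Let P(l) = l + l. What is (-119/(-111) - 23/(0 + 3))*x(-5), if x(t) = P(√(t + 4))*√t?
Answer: 488*√5/37 ≈ 29.492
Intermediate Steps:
P(l) = 2*l
x(t) = 2*√t*√(4 + t) (x(t) = (2*√(t + 4))*√t = (2*√(4 + t))*√t = 2*√t*√(4 + t))
(-119/(-111) - 23/(0 + 3))*x(-5) = (-119/(-111) - 23/(0 + 3))*(2*√(-5)*√(4 - 5)) = (-119*(-1/111) - 23/(1*3))*(2*(I*√5)*√(-1)) = (119/111 - 23/3)*(2*(I*√5)*I) = (119/111 - 23*⅓)*(-2*√5) = (119/111 - 23/3)*(-2*√5) = -(-488)*√5/37 = 488*√5/37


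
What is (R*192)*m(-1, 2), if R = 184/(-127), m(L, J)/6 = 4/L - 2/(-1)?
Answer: 423936/127 ≈ 3338.1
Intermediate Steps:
m(L, J) = 12 + 24/L (m(L, J) = 6*(4/L - 2/(-1)) = 6*(4/L - 2*(-1)) = 6*(4/L + 2) = 6*(2 + 4/L) = 12 + 24/L)
R = -184/127 (R = 184*(-1/127) = -184/127 ≈ -1.4488)
(R*192)*m(-1, 2) = (-184/127*192)*(12 + 24/(-1)) = -35328*(12 + 24*(-1))/127 = -35328*(12 - 24)/127 = -35328/127*(-12) = 423936/127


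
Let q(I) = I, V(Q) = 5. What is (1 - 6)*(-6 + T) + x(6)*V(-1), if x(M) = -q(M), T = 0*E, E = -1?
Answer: 0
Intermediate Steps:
T = 0 (T = 0*(-1) = 0)
x(M) = -M
(1 - 6)*(-6 + T) + x(6)*V(-1) = (1 - 6)*(-6 + 0) - 1*6*5 = -5*(-6) - 6*5 = 30 - 30 = 0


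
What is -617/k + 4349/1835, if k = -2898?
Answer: 13735597/5317830 ≈ 2.5829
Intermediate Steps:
-617/k + 4349/1835 = -617/(-2898) + 4349/1835 = -617*(-1/2898) + 4349*(1/1835) = 617/2898 + 4349/1835 = 13735597/5317830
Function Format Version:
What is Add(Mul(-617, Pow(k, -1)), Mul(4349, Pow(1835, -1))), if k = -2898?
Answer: Rational(13735597, 5317830) ≈ 2.5829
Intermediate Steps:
Add(Mul(-617, Pow(k, -1)), Mul(4349, Pow(1835, -1))) = Add(Mul(-617, Pow(-2898, -1)), Mul(4349, Pow(1835, -1))) = Add(Mul(-617, Rational(-1, 2898)), Mul(4349, Rational(1, 1835))) = Add(Rational(617, 2898), Rational(4349, 1835)) = Rational(13735597, 5317830)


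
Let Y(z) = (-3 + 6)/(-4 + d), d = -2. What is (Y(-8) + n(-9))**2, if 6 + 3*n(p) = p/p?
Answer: 169/36 ≈ 4.6944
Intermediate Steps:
Y(z) = -1/2 (Y(z) = (-3 + 6)/(-4 - 2) = 3/(-6) = 3*(-1/6) = -1/2)
n(p) = -5/3 (n(p) = -2 + (p/p)/3 = -2 + (1/3)*1 = -2 + 1/3 = -5/3)
(Y(-8) + n(-9))**2 = (-1/2 - 5/3)**2 = (-13/6)**2 = 169/36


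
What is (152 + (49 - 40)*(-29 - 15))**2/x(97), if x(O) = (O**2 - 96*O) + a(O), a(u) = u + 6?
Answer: 7442/25 ≈ 297.68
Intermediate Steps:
a(u) = 6 + u
x(O) = 6 + O**2 - 95*O (x(O) = (O**2 - 96*O) + (6 + O) = 6 + O**2 - 95*O)
(152 + (49 - 40)*(-29 - 15))**2/x(97) = (152 + (49 - 40)*(-29 - 15))**2/(6 + 97**2 - 95*97) = (152 + 9*(-44))**2/(6 + 9409 - 9215) = (152 - 396)**2/200 = (-244)**2*(1/200) = 59536*(1/200) = 7442/25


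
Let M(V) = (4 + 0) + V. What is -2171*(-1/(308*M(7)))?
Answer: 2171/3388 ≈ 0.64079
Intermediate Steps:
M(V) = 4 + V
-2171*(-1/(308*M(7))) = -2171*(-1/(308*(4 + 7))) = -2171/((-308*11)) = -2171/(-3388) = -2171*(-1/3388) = 2171/3388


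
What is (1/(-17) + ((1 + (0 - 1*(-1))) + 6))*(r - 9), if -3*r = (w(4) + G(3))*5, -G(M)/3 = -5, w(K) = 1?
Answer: -4815/17 ≈ -283.24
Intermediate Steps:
G(M) = 15 (G(M) = -3*(-5) = 15)
r = -80/3 (r = -(1 + 15)*5/3 = -16*5/3 = -1/3*80 = -80/3 ≈ -26.667)
(1/(-17) + ((1 + (0 - 1*(-1))) + 6))*(r - 9) = (1/(-17) + ((1 + (0 - 1*(-1))) + 6))*(-80/3 - 9) = (-1/17 + ((1 + (0 + 1)) + 6))*(-107/3) = (-1/17 + ((1 + 1) + 6))*(-107/3) = (-1/17 + (2 + 6))*(-107/3) = (-1/17 + 8)*(-107/3) = (135/17)*(-107/3) = -4815/17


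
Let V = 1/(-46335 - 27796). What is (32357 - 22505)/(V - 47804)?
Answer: -243446204/1181252775 ≈ -0.20609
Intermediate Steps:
V = -1/74131 (V = 1/(-74131) = -1/74131 ≈ -1.3490e-5)
(32357 - 22505)/(V - 47804) = (32357 - 22505)/(-1/74131 - 47804) = 9852/(-3543758325/74131) = 9852*(-74131/3543758325) = -243446204/1181252775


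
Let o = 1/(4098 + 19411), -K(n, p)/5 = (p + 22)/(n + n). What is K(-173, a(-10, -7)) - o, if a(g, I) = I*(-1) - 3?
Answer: 1527912/4067057 ≈ 0.37568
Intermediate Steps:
a(g, I) = -3 - I (a(g, I) = -I - 3 = -3 - I)
K(n, p) = -5*(22 + p)/(2*n) (K(n, p) = -5*(p + 22)/(n + n) = -5*(22 + p)/(2*n))
o = 1/23509 ≈ 4.2537e-5
K(-173, a(-10, -7)) - o = (5/2)*(-22 - (-3 - 1*(-7)))/(-173) - 1*1/23509 = (5/2)*(-1/173)*(-22 - (-3 + 7)) - 1/23509 = (5/2)*(-1/173)*(-22 - 1*4) - 1/23509 = (5/2)*(-1/173)*(-22 - 4) - 1/23509 = (5/2)*(-1/173)*(-26) - 1/23509 = 65/173 - 1/23509 = 1527912/4067057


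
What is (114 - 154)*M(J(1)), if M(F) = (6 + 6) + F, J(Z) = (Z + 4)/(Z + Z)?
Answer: -580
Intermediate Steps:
J(Z) = (4 + Z)/(2*Z) (J(Z) = (4 + Z)/((2*Z)) = (4 + Z)*(1/(2*Z)) = (4 + Z)/(2*Z))
M(F) = 12 + F
(114 - 154)*M(J(1)) = (114 - 154)*(12 + (½)*(4 + 1)/1) = -40*(12 + (½)*1*5) = -40*(12 + 5/2) = -40*29/2 = -580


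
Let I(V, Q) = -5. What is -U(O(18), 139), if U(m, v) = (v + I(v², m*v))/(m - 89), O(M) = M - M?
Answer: 134/89 ≈ 1.5056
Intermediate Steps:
O(M) = 0
U(m, v) = (-5 + v)/(-89 + m) (U(m, v) = (v - 5)/(m - 89) = (-5 + v)/(-89 + m))
-U(O(18), 139) = -(-5 + 139)/(-89 + 0) = -134/(-89) = -(-1)*134/89 = -1*(-134/89) = 134/89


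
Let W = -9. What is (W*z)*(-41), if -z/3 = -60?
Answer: 66420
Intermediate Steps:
z = 180 (z = -3*(-60) = 180)
(W*z)*(-41) = -9*180*(-41) = -1620*(-41) = 66420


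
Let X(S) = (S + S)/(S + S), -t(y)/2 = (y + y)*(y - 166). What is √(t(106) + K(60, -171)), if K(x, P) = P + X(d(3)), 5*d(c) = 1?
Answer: 19*√70 ≈ 158.97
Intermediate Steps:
d(c) = ⅕ (d(c) = (⅕)*1 = ⅕)
t(y) = -4*y*(-166 + y) (t(y) = -2*(y + y)*(y - 166) = -2*2*y*(-166 + y) = -4*y*(-166 + y))
X(S) = 1 (X(S) = (2*S)/((2*S)) = (2*S)*(1/(2*S)) = 1)
K(x, P) = 1 + P (K(x, P) = P + 1 = 1 + P)
√(t(106) + K(60, -171)) = √(4*106*(166 - 1*106) + (1 - 171)) = √(4*106*(166 - 106) - 170) = √(4*106*60 - 170) = √(25440 - 170) = √25270 = 19*√70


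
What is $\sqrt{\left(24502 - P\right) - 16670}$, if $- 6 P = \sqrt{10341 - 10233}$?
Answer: $\sqrt{7832 + \sqrt{3}} \approx 88.508$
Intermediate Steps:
$P = - \sqrt{3}$ ($P = - \frac{\sqrt{10341 - 10233}}{6} = - \frac{\sqrt{108}}{6} = - \frac{6 \sqrt{3}}{6} = - \sqrt{3} \approx -1.732$)
$\sqrt{\left(24502 - P\right) - 16670} = \sqrt{\left(24502 - - \sqrt{3}\right) - 16670} = \sqrt{\left(24502 + \sqrt{3}\right) - 16670} = \sqrt{7832 + \sqrt{3}}$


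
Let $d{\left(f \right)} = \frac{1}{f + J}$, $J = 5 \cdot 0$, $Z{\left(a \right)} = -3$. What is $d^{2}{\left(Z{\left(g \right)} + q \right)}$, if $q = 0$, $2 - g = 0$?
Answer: $\frac{1}{9} \approx 0.11111$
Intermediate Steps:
$g = 2$ ($g = 2 - 0 = 2 + 0 = 2$)
$J = 0$
$d{\left(f \right)} = \frac{1}{f}$ ($d{\left(f \right)} = \frac{1}{f + 0} = \frac{1}{f}$)
$d^{2}{\left(Z{\left(g \right)} + q \right)} = \left(\frac{1}{-3 + 0}\right)^{2} = \left(\frac{1}{-3}\right)^{2} = \left(- \frac{1}{3}\right)^{2} = \frac{1}{9}$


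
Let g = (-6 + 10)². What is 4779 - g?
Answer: 4763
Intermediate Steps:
g = 16 (g = 4² = 16)
4779 - g = 4779 - 1*16 = 4779 - 16 = 4763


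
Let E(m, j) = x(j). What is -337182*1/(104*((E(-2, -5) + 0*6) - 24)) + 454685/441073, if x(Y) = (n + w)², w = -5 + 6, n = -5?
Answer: 74550087103/183486368 ≈ 406.30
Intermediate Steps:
w = 1
x(Y) = 16 (x(Y) = (-5 + 1)² = (-4)² = 16)
E(m, j) = 16
-337182*1/(104*((E(-2, -5) + 0*6) - 24)) + 454685/441073 = -337182*1/(104*((16 + 0*6) - 24)) + 454685/441073 = -337182*1/(104*((16 + 0) - 24)) + 454685*(1/441073) = -337182*1/(104*(16 - 24)) + 454685/441073 = -337182/(104*(-8)) + 454685/441073 = -337182/(-832) + 454685/441073 = -337182*(-1/832) + 454685/441073 = 168591/416 + 454685/441073 = 74550087103/183486368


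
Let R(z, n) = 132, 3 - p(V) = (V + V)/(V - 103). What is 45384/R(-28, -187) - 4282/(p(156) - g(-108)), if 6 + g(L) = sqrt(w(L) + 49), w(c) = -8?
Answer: 372255599/483692 + 6014069*sqrt(41)/43972 ≈ 1645.4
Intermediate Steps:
p(V) = 3 - 2*V/(-103 + V) (p(V) = 3 - (V + V)/(V - 103) = 3 - 2*V/(-103 + V))
g(L) = -6 + sqrt(41) (g(L) = -6 + sqrt(-8 + 49) = -6 + sqrt(41))
45384/R(-28, -187) - 4282/(p(156) - g(-108)) = 45384/132 - 4282/((-309 + 156)/(-103 + 156) - (-6 + sqrt(41))) = 45384*(1/132) - 4282/(-153/53 + (6 - sqrt(41))) = 3782/11 - 4282/((1/53)*(-153) + (6 - sqrt(41))) = 3782/11 - 4282/(-153/53 + (6 - sqrt(41))) = 3782/11 - 4282/(165/53 - sqrt(41))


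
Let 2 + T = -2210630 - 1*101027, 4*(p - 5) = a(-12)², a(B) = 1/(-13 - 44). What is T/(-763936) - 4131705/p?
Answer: -41019880834763001/49641325216 ≈ -8.2633e+5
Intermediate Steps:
a(B) = -1/57 (a(B) = 1/(-57) = -1/57)
p = 64981/12996 (p = 5 + (-1/57)²/4 = 5 + (¼)*(1/3249) = 5 + 1/12996 = 64981/12996 ≈ 5.0001)
T = -2311659 (T = -2 + (-2210630 - 1*101027) = -2 + (-2210630 - 101027) = -2 - 2311657 = -2311659)
T/(-763936) - 4131705/p = -2311659/(-763936) - 4131705/64981/12996 = -2311659*(-1/763936) - 4131705*12996/64981 = 2311659/763936 - 53695638180/64981 = -41019880834763001/49641325216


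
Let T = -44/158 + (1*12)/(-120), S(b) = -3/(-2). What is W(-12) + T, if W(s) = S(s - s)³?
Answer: 9469/3160 ≈ 2.9965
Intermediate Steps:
S(b) = 3/2 (S(b) = -3*(-½) = 3/2)
W(s) = 27/8 (W(s) = (3/2)³ = 27/8)
T = -299/790 (T = -44*1/158 + 12*(-1/120) = -22/79 - ⅒ = -299/790 ≈ -0.37848)
W(-12) + T = 27/8 - 299/790 = 9469/3160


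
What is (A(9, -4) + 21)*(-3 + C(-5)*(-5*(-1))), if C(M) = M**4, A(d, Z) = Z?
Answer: 53074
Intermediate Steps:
(A(9, -4) + 21)*(-3 + C(-5)*(-5*(-1))) = (-4 + 21)*(-3 + (-5)**4*(-5*(-1))) = 17*(-3 + 625*5) = 17*(-3 + 3125) = 17*3122 = 53074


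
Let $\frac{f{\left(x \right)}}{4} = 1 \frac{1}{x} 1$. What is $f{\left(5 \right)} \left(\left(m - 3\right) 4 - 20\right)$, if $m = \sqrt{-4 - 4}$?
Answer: $- \frac{128}{5} + \frac{32 i \sqrt{2}}{5} \approx -25.6 + 9.051 i$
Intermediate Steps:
$m = 2 i \sqrt{2}$ ($m = \sqrt{-8} = 2 i \sqrt{2} \approx 2.8284 i$)
$f{\left(x \right)} = \frac{4}{x}$ ($f{\left(x \right)} = 4 \cdot 1 \frac{1}{x} 1 = 4 \frac{1}{x} 1 = \frac{4}{x}$)
$f{\left(5 \right)} \left(\left(m - 3\right) 4 - 20\right) = \frac{4}{5} \left(\left(2 i \sqrt{2} - 3\right) 4 - 20\right) = 4 \cdot \frac{1}{5} \left(\left(-3 + 2 i \sqrt{2}\right) 4 - 20\right) = \frac{4 \left(\left(-12 + 8 i \sqrt{2}\right) - 20\right)}{5} = \frac{4 \left(-32 + 8 i \sqrt{2}\right)}{5} = - \frac{128}{5} + \frac{32 i \sqrt{2}}{5}$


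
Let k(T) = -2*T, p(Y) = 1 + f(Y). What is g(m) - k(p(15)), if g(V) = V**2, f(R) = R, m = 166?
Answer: 27588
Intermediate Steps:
p(Y) = 1 + Y
g(m) - k(p(15)) = 166**2 - (-2)*(1 + 15) = 27556 - (-2)*16 = 27556 - 1*(-32) = 27556 + 32 = 27588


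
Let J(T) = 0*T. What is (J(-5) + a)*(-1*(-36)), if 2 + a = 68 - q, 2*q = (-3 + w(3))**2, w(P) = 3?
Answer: 2376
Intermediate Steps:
J(T) = 0
q = 0 (q = (-3 + 3)**2/2 = (1/2)*0**2 = (1/2)*0 = 0)
a = 66 (a = -2 + (68 - 1*0) = -2 + (68 + 0) = -2 + 68 = 66)
(J(-5) + a)*(-1*(-36)) = (0 + 66)*(-1*(-36)) = 66*36 = 2376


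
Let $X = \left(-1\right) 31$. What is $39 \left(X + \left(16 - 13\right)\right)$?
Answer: $-1092$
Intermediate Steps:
$X = -31$
$39 \left(X + \left(16 - 13\right)\right) = 39 \left(-31 + \left(16 - 13\right)\right) = 39 \left(-31 + 3\right) = 39 \left(-28\right) = -1092$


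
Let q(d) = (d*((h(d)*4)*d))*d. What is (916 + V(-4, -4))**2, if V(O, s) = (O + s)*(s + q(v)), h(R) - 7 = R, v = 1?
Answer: 478864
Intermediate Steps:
h(R) = 7 + R
q(d) = d**3*(28 + 4*d) (q(d) = (d*(((7 + d)*4)*d))*d = (d*((28 + 4*d)*d))*d = (d*(d*(28 + 4*d)))*d = (d**2*(28 + 4*d))*d = d**3*(28 + 4*d))
V(O, s) = (32 + s)*(O + s) (V(O, s) = (O + s)*(s + 4*1**3*(7 + 1)) = (O + s)*(s + 4*1*8) = (O + s)*(s + 32) = (O + s)*(32 + s) = (32 + s)*(O + s))
(916 + V(-4, -4))**2 = (916 + ((-4)**2 + 32*(-4) + 32*(-4) - 4*(-4)))**2 = (916 + (16 - 128 - 128 + 16))**2 = (916 - 224)**2 = 692**2 = 478864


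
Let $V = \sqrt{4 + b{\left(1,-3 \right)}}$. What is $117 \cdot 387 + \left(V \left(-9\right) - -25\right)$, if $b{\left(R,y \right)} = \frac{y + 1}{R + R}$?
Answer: $45304 - 9 \sqrt{3} \approx 45288.0$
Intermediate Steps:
$b{\left(R,y \right)} = \frac{1 + y}{2 R}$
$V = \sqrt{3}$ ($V = \sqrt{4 + \frac{1 - 3}{2 \cdot 1}} = \sqrt{4 + \frac{1}{2} \cdot 1 \left(-2\right)} = \sqrt{4 - 1} = \sqrt{3} \approx 1.732$)
$117 \cdot 387 + \left(V \left(-9\right) - -25\right) = 117 \cdot 387 + \left(\sqrt{3} \left(-9\right) - -25\right) = 45279 + \left(- 9 \sqrt{3} + 25\right) = 45279 + \left(25 - 9 \sqrt{3}\right) = 45304 - 9 \sqrt{3}$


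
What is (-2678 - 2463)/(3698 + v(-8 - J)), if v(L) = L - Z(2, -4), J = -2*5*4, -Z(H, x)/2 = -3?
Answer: -5141/3724 ≈ -1.3805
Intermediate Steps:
Z(H, x) = 6 (Z(H, x) = -2*(-3) = 6)
J = -40 (J = -10*4 = -40)
v(L) = -6 + L (v(L) = L - 1*6 = L - 6 = -6 + L)
(-2678 - 2463)/(3698 + v(-8 - J)) = (-2678 - 2463)/(3698 + (-6 + (-8 - 1*(-40)))) = -5141/(3698 + (-6 + (-8 + 40))) = -5141/(3698 + (-6 + 32)) = -5141/(3698 + 26) = -5141/3724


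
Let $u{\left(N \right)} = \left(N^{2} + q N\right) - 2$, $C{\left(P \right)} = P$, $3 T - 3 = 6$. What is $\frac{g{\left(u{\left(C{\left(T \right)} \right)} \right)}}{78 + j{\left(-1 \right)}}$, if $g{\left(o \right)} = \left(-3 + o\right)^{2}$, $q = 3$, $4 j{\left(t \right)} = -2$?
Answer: $\frac{338}{155} \approx 2.1806$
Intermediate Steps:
$T = 3$ ($T = 1 + \frac{1}{3} \cdot 6 = 1 + 2 = 3$)
$j{\left(t \right)} = - \frac{1}{2}$ ($j{\left(t \right)} = \frac{1}{4} \left(-2\right) = - \frac{1}{2}$)
$u{\left(N \right)} = -2 + N^{2} + 3 N$ ($u{\left(N \right)} = \left(N^{2} + 3 N\right) - 2 = -2 + N^{2} + 3 N$)
$\frac{g{\left(u{\left(C{\left(T \right)} \right)} \right)}}{78 + j{\left(-1 \right)}} = \frac{\left(-3 + \left(-2 + 3^{2} + 3 \cdot 3\right)\right)^{2}}{78 - \frac{1}{2}} = \frac{\left(-3 + \left(-2 + 9 + 9\right)\right)^{2}}{\frac{155}{2}} = \left(-3 + 16\right)^{2} \cdot \frac{2}{155} = 13^{2} \cdot \frac{2}{155} = 169 \cdot \frac{2}{155} = \frac{338}{155}$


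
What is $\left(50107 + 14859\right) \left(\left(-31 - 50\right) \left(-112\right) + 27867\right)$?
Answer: $2399779074$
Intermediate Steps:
$\left(50107 + 14859\right) \left(\left(-31 - 50\right) \left(-112\right) + 27867\right) = 64966 \left(\left(-81\right) \left(-112\right) + 27867\right) = 64966 \left(9072 + 27867\right) = 64966 \cdot 36939 = 2399779074$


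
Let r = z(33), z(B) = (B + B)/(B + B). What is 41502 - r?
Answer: 41501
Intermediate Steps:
z(B) = 1 (z(B) = (2*B)/((2*B)) = (2*B)*(1/(2*B)) = 1)
r = 1
41502 - r = 41502 - 1*1 = 41502 - 1 = 41501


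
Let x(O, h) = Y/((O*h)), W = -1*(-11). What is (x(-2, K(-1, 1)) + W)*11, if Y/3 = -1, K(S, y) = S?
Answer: 209/2 ≈ 104.50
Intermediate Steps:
W = 11
Y = -3 (Y = 3*(-1) = -3)
x(O, h) = -3/(O*h) (x(O, h) = -3*1/(O*h) = -3/(O*h))
(x(-2, K(-1, 1)) + W)*11 = (-3/(-2*(-1)) + 11)*11 = (-3*(-½)*(-1) + 11)*11 = (-3/2 + 11)*11 = (19/2)*11 = 209/2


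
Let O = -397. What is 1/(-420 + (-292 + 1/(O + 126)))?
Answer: -271/192953 ≈ -0.0014045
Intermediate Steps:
1/(-420 + (-292 + 1/(O + 126))) = 1/(-420 + (-292 + 1/(-397 + 126))) = 1/(-420 + (-292 + 1/(-271))) = 1/(-420 + (-292 - 1/271)) = 1/(-420 - 79133/271) = 1/(-192953/271) = -271/192953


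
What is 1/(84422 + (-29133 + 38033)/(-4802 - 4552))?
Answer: 4677/394837244 ≈ 1.1845e-5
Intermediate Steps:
1/(84422 + (-29133 + 38033)/(-4802 - 4552)) = 1/(84422 + 8900/(-9354)) = 1/(84422 + 8900*(-1/9354)) = 1/(84422 - 4450/4677) = 1/(394837244/4677) = 4677/394837244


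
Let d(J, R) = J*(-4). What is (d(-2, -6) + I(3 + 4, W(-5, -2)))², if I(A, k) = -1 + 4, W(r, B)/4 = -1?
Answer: 121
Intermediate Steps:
W(r, B) = -4 (W(r, B) = 4*(-1) = -4)
d(J, R) = -4*J
I(A, k) = 3
(d(-2, -6) + I(3 + 4, W(-5, -2)))² = (-4*(-2) + 3)² = (8 + 3)² = 11² = 121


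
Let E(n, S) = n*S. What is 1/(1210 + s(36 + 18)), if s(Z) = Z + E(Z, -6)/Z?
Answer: 1/1258 ≈ 0.00079491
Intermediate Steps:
E(n, S) = S*n
s(Z) = -6 + Z (s(Z) = Z + (-6*Z)/Z = Z - 6 = -6 + Z)
1/(1210 + s(36 + 18)) = 1/(1210 + (-6 + (36 + 18))) = 1/(1210 + (-6 + 54)) = 1/(1210 + 48) = 1/1258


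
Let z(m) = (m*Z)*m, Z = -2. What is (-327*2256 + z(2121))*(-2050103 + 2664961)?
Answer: -5985638940852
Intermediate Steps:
z(m) = -2*m² (z(m) = (m*(-2))*m = (-2*m)*m = -2*m²)
(-327*2256 + z(2121))*(-2050103 + 2664961) = (-327*2256 - 2*2121²)*(-2050103 + 2664961) = (-737712 - 2*4498641)*614858 = (-737712 - 8997282)*614858 = -9734994*614858 = -5985638940852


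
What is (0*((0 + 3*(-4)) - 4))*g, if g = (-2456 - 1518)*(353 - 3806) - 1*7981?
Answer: 0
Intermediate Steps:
g = 13714241 (g = -3974*(-3453) - 7981 = 13722222 - 7981 = 13714241)
(0*((0 + 3*(-4)) - 4))*g = (0*((0 + 3*(-4)) - 4))*13714241 = (0*((0 - 12) - 4))*13714241 = (0*(-12 - 4))*13714241 = (0*(-16))*13714241 = 0*13714241 = 0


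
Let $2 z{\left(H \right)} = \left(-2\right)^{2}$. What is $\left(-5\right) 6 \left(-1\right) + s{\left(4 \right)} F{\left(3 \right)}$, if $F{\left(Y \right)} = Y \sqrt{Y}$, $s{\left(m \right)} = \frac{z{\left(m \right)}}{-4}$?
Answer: $30 - \frac{3 \sqrt{3}}{2} \approx 27.402$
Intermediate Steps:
$z{\left(H \right)} = 2$ ($z{\left(H \right)} = \frac{\left(-2\right)^{2}}{2} = \frac{1}{2} \cdot 4 = 2$)
$s{\left(m \right)} = - \frac{1}{2}$ ($s{\left(m \right)} = \frac{2}{-4} = 2 \left(- \frac{1}{4}\right) = - \frac{1}{2}$)
$F{\left(Y \right)} = Y^{\frac{3}{2}}$
$\left(-5\right) 6 \left(-1\right) + s{\left(4 \right)} F{\left(3 \right)} = \left(-5\right) 6 \left(-1\right) - \frac{3^{\frac{3}{2}}}{2} = \left(-30\right) \left(-1\right) - \frac{3 \sqrt{3}}{2} = 30 - \frac{3 \sqrt{3}}{2}$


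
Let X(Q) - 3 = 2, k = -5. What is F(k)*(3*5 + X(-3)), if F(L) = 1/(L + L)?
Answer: -2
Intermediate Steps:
F(L) = 1/(2*L)
X(Q) = 5 (X(Q) = 3 + 2 = 5)
F(k)*(3*5 + X(-3)) = ((1/2)/(-5))*(3*5 + 5) = ((1/2)*(-1/5))*(15 + 5) = -1/10*20 = -2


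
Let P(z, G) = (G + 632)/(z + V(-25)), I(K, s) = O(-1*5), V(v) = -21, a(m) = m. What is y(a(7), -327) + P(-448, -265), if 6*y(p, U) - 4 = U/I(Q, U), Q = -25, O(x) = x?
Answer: 151733/14070 ≈ 10.784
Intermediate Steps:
I(K, s) = -5 (I(K, s) = -1*5 = -5)
y(p, U) = 2/3 - U/30 (y(p, U) = 2/3 + (U/(-5))/6 = 2/3 + (U*(-1/5))/6 = 2/3 + (-U/5)/6 = 2/3 - U/30)
P(z, G) = (632 + G)/(-21 + z) (P(z, G) = (G + 632)/(z - 21) = (632 + G)/(-21 + z))
y(a(7), -327) + P(-448, -265) = (2/3 - 1/30*(-327)) + (632 - 265)/(-21 - 448) = (2/3 + 109/10) + 367/(-469) = 347/30 - 1/469*367 = 347/30 - 367/469 = 151733/14070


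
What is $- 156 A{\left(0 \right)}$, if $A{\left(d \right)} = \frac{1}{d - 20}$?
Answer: $\frac{39}{5} \approx 7.8$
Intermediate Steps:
$A{\left(d \right)} = \frac{1}{-20 + d}$
$- 156 A{\left(0 \right)} = - \frac{156}{-20 + 0} = - \frac{156}{-20} = \left(-156\right) \left(- \frac{1}{20}\right) = \frac{39}{5}$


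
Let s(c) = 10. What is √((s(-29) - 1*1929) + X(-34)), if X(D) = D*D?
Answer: I*√763 ≈ 27.622*I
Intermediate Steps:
X(D) = D²
√((s(-29) - 1*1929) + X(-34)) = √((10 - 1*1929) + (-34)²) = √((10 - 1929) + 1156) = √(-1919 + 1156) = √(-763) = I*√763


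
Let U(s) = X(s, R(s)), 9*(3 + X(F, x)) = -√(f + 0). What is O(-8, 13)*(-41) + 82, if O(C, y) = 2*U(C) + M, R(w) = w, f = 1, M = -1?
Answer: 3403/9 ≈ 378.11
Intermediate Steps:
X(F, x) = -28/9 (X(F, x) = -3 + (-√(1 + 0))/9 = -3 + (-√1)/9 = -3 + (-1*1)/9 = -3 + (⅑)*(-1) = -3 - ⅑ = -28/9)
U(s) = -28/9
O(C, y) = -65/9 (O(C, y) = 2*(-28/9) - 1 = -56/9 - 1 = -65/9)
O(-8, 13)*(-41) + 82 = -65/9*(-41) + 82 = 2665/9 + 82 = 3403/9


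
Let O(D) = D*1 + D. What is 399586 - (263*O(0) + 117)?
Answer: 399469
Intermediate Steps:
O(D) = 2*D (O(D) = D + D = 2*D)
399586 - (263*O(0) + 117) = 399586 - (263*(2*0) + 117) = 399586 - (263*0 + 117) = 399586 - (0 + 117) = 399586 - 1*117 = 399586 - 117 = 399469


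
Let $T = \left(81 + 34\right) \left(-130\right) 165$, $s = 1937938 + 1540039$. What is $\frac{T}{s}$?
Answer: $- \frac{2466750}{3477977} \approx -0.70925$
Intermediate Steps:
$s = 3477977$
$T = -2466750$ ($T = 115 \left(-130\right) 165 = \left(-14950\right) 165 = -2466750$)
$\frac{T}{s} = - \frac{2466750}{3477977}$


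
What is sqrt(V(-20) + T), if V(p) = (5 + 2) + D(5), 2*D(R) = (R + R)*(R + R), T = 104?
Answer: sqrt(161) ≈ 12.689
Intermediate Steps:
D(R) = 2*R**2 (D(R) = ((R + R)*(R + R))/2 = ((2*R)*(2*R))/2 = (4*R**2)/2 = 2*R**2)
V(p) = 57 (V(p) = (5 + 2) + 2*5**2 = 7 + 2*25 = 7 + 50 = 57)
sqrt(V(-20) + T) = sqrt(57 + 104) = sqrt(161)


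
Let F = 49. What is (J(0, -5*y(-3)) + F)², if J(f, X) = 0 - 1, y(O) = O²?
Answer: 2304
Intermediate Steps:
J(f, X) = -1
(J(0, -5*y(-3)) + F)² = (-1 + 49)² = 48² = 2304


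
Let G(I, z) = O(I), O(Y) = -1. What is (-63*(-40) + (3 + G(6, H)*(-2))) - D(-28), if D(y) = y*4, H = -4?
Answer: 2637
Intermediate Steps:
G(I, z) = -1
D(y) = 4*y
(-63*(-40) + (3 + G(6, H)*(-2))) - D(-28) = (-63*(-40) + (3 - 1*(-2))) - 4*(-28) = (2520 + (3 + 2)) - 1*(-112) = (2520 + 5) + 112 = 2525 + 112 = 2637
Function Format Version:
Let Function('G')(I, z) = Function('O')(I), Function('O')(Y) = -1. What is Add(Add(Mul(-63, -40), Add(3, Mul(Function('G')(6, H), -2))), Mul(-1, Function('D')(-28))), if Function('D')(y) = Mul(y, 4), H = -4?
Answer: 2637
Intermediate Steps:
Function('G')(I, z) = -1
Function('D')(y) = Mul(4, y)
Add(Add(Mul(-63, -40), Add(3, Mul(Function('G')(6, H), -2))), Mul(-1, Function('D')(-28))) = Add(Add(Mul(-63, -40), Add(3, Mul(-1, -2))), Mul(-1, Mul(4, -28))) = Add(Add(2520, Add(3, 2)), Mul(-1, -112)) = Add(Add(2520, 5), 112) = Add(2525, 112) = 2637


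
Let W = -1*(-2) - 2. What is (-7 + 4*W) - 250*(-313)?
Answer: 78243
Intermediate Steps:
W = 0 (W = 2 - 2 = 0)
(-7 + 4*W) - 250*(-313) = (-7 + 4*0) - 250*(-313) = (-7 + 0) + 78250 = -7 + 78250 = 78243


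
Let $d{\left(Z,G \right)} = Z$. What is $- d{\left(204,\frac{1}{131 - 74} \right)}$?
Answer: $-204$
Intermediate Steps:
$- d{\left(204,\frac{1}{131 - 74} \right)} = \left(-1\right) 204 = -204$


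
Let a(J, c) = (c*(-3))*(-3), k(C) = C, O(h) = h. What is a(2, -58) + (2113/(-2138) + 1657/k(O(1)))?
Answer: 2424517/2138 ≈ 1134.0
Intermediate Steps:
a(J, c) = 9*c (a(J, c) = -3*c*(-3) = 9*c)
a(2, -58) + (2113/(-2138) + 1657/k(O(1))) = 9*(-58) + (2113/(-2138) + 1657/1) = -522 + (2113*(-1/2138) + 1657*1) = -522 + (-2113/2138 + 1657) = -522 + 3540553/2138 = 2424517/2138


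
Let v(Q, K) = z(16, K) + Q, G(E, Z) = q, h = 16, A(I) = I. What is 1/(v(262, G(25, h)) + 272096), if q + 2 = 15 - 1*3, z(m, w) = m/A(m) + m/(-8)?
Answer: 1/272357 ≈ 3.6717e-6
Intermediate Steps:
z(m, w) = 1 - m/8 (z(m, w) = m/m + m/(-8) = 1 + m*(-⅛) = 1 - m/8)
q = 10 (q = -2 + (15 - 1*3) = -2 + (15 - 3) = -2 + 12 = 10)
G(E, Z) = 10
v(Q, K) = -1 + Q (v(Q, K) = (1 - ⅛*16) + Q = (1 - 2) + Q = -1 + Q)
1/(v(262, G(25, h)) + 272096) = 1/((-1 + 262) + 272096) = 1/(261 + 272096) = 1/272357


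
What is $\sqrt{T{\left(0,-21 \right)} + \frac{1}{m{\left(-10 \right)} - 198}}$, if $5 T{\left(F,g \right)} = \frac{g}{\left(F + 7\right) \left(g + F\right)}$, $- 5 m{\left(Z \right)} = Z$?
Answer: $\frac{\sqrt{115}}{70} \approx 0.1532$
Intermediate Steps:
$m{\left(Z \right)} = - \frac{Z}{5}$
$T{\left(F,g \right)} = \frac{g}{5 \left(7 + F\right) \left(F + g\right)}$ ($T{\left(F,g \right)} = \frac{g \frac{1}{\left(F + 7\right) \left(g + F\right)}}{5} = \frac{g \frac{1}{\left(7 + F\right) \left(F + g\right)}}{5} = \frac{g \frac{1}{7 + F} \frac{1}{F + g}}{5} = \frac{g}{5 \left(7 + F\right) \left(F + g\right)}$)
$\sqrt{T{\left(0,-21 \right)} + \frac{1}{m{\left(-10 \right)} - 198}} = \sqrt{\frac{1}{5} \left(-21\right) \frac{1}{0^{2} + 7 \cdot 0 + 7 \left(-21\right) + 0 \left(-21\right)} + \frac{1}{\left(- \frac{1}{5}\right) \left(-10\right) - 198}} = \sqrt{\frac{1}{5} \left(-21\right) \frac{1}{0 + 0 - 147 + 0} + \frac{1}{2 - 198}} = \sqrt{\frac{1}{5} \left(-21\right) \frac{1}{-147} + \frac{1}{-196}} = \sqrt{\frac{1}{5} \left(-21\right) \left(- \frac{1}{147}\right) - \frac{1}{196}} = \sqrt{\frac{1}{35} - \frac{1}{196}} = \sqrt{\frac{23}{980}} = \frac{\sqrt{115}}{70}$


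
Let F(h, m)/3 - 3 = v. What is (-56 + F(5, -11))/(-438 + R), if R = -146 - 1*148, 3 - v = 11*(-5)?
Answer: -127/732 ≈ -0.17350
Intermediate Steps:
v = 58 (v = 3 - 11*(-5) = 3 - 1*(-55) = 3 + 55 = 58)
F(h, m) = 183 (F(h, m) = 9 + 3*58 = 9 + 174 = 183)
R = -294 (R = -146 - 148 = -294)
(-56 + F(5, -11))/(-438 + R) = (-56 + 183)/(-438 - 294) = 127/(-732) = 127*(-1/732) = -127/732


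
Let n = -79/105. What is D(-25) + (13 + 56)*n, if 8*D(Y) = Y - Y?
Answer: -1817/35 ≈ -51.914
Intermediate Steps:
D(Y) = 0 (D(Y) = (Y - Y)/8 = (⅛)*0 = 0)
n = -79/105 (n = -79*1/105 = -79/105 ≈ -0.75238)
D(-25) + (13 + 56)*n = 0 + (13 + 56)*(-79/105) = 0 + 69*(-79/105) = 0 - 1817/35 = -1817/35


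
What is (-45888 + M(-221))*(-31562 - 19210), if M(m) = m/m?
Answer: 2329774764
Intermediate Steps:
M(m) = 1
(-45888 + M(-221))*(-31562 - 19210) = (-45888 + 1)*(-31562 - 19210) = -45887*(-50772) = 2329774764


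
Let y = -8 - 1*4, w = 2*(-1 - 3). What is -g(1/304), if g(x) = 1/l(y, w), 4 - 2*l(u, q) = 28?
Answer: 1/12 ≈ 0.083333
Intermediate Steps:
w = -8 (w = 2*(-4) = -8)
y = -12 (y = -8 - 4 = -12)
l(u, q) = -12 (l(u, q) = 2 - ½*28 = 2 - 14 = -12)
g(x) = -1/12 (g(x) = 1/(-12) = -1/12)
-g(1/304) = -1*(-1/12) = 1/12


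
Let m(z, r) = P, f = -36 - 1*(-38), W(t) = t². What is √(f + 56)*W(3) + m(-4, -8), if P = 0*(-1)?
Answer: 9*√58 ≈ 68.542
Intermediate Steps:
f = 2 (f = -36 + 38 = 2)
P = 0
m(z, r) = 0
√(f + 56)*W(3) + m(-4, -8) = √(2 + 56)*3² + 0 = √58*9 + 0 = 9*√58 + 0 = 9*√58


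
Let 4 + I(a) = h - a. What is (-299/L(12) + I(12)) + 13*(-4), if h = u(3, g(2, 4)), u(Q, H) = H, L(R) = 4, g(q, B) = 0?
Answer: -571/4 ≈ -142.75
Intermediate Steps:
h = 0
I(a) = -4 - a (I(a) = -4 + (0 - a) = -4 - a)
(-299/L(12) + I(12)) + 13*(-4) = (-299/4 + (-4 - 1*12)) + 13*(-4) = (-299*¼ + (-4 - 12)) - 52 = (-299/4 - 16) - 52 = -363/4 - 52 = -571/4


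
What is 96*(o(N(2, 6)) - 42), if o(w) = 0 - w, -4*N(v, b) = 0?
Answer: -4032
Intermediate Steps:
N(v, b) = 0 (N(v, b) = -¼*0 = 0)
o(w) = -w
96*(o(N(2, 6)) - 42) = 96*(-1*0 - 42) = 96*(0 - 42) = 96*(-42) = -4032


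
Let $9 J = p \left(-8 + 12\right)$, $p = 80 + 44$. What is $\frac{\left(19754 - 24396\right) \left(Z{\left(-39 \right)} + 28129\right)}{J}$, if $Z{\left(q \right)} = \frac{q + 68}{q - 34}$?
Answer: $- \frac{10723305483}{4526} \approx -2.3693 \cdot 10^{6}$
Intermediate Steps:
$p = 124$
$Z{\left(q \right)} = \frac{68 + q}{-34 + q}$
$J = \frac{496}{9}$ ($J = \frac{124 \left(-8 + 12\right)}{9} = \frac{124 \cdot 4}{9} = \frac{1}{9} \cdot 496 = \frac{496}{9} \approx 55.111$)
$\frac{\left(19754 - 24396\right) \left(Z{\left(-39 \right)} + 28129\right)}{J} = \frac{\left(19754 - 24396\right) \left(\frac{68 - 39}{-34 - 39} + 28129\right)}{\frac{496}{9}} = - 4642 \left(\frac{1}{-73} \cdot 29 + 28129\right) \frac{9}{496} = - 4642 \left(\left(- \frac{1}{73}\right) 29 + 28129\right) \frac{9}{496} = - 4642 \left(- \frac{29}{73} + 28129\right) \frac{9}{496} = \left(-4642\right) \frac{2053388}{73} \cdot \frac{9}{496} = \left(- \frac{9531827096}{73}\right) \frac{9}{496} = - \frac{10723305483}{4526}$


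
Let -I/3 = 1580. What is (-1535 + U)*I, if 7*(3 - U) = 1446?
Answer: 57685800/7 ≈ 8.2408e+6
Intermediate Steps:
U = -1425/7 (U = 3 - ⅐*1446 = 3 - 1446/7 = -1425/7 ≈ -203.57)
I = -4740 (I = -3*1580 = -4740)
(-1535 + U)*I = (-1535 - 1425/7)*(-4740) = -12170/7*(-4740) = 57685800/7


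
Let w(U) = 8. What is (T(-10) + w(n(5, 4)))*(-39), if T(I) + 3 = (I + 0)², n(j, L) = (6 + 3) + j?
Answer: -4095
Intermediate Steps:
n(j, L) = 9 + j
T(I) = -3 + I² (T(I) = -3 + (I + 0)² = -3 + I²)
(T(-10) + w(n(5, 4)))*(-39) = ((-3 + (-10)²) + 8)*(-39) = ((-3 + 100) + 8)*(-39) = (97 + 8)*(-39) = 105*(-39) = -4095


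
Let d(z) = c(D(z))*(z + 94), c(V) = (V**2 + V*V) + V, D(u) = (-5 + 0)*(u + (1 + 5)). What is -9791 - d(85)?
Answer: -74043296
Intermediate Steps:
D(u) = -30 - 5*u (D(u) = -5*(u + 6) = -5*(6 + u) = -30 - 5*u)
c(V) = V + 2*V**2 (c(V) = (V**2 + V**2) + V = 2*V**2 + V = V + 2*V**2)
d(z) = (-59 - 10*z)*(-30 - 5*z)*(94 + z) (d(z) = ((-30 - 5*z)*(1 + 2*(-30 - 5*z)))*(z + 94) = ((-30 - 5*z)*(1 + (-60 - 10*z)))*(94 + z) = ((-30 - 5*z)*(-59 - 10*z))*(94 + z) = ((-59 - 10*z)*(-30 - 5*z))*(94 + z) = (-59 - 10*z)*(-30 - 5*z)*(94 + z))
-9791 - d(85) = -9791 - 5*(6 + 85)*(59 + 10*85)*(94 + 85) = -9791 - 5*91*(59 + 850)*179 = -9791 - 5*91*909*179 = -9791 - 1*74033505 = -9791 - 74033505 = -74043296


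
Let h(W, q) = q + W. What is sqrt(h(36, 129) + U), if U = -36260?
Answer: I*sqrt(36095) ≈ 189.99*I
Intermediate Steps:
h(W, q) = W + q
sqrt(h(36, 129) + U) = sqrt((36 + 129) - 36260) = sqrt(165 - 36260) = sqrt(-36095) = I*sqrt(36095)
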